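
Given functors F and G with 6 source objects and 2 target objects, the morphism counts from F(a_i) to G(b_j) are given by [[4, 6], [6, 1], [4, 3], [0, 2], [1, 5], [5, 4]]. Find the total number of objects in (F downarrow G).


Objects of (F downarrow G) are triples (a, b, h: F(a)->G(b)).
The count equals the sum of all entries in the hom-matrix.
sum(row 0) = 10
sum(row 1) = 7
sum(row 2) = 7
sum(row 3) = 2
sum(row 4) = 6
sum(row 5) = 9
Grand total = 41

41


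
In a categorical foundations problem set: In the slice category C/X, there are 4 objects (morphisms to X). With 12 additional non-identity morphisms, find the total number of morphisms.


In the slice category C/X, objects are morphisms to X.
Identity morphisms: 4 (one per object of C/X).
Non-identity morphisms: 12.
Total = 4 + 12 = 16

16


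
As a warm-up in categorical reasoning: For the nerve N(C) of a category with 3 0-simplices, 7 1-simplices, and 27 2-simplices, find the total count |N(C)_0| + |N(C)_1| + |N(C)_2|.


The 2-skeleton of the nerve N(C) consists of simplices in dimensions 0, 1, 2:
  |N(C)_0| = 3 (objects)
  |N(C)_1| = 7 (morphisms)
  |N(C)_2| = 27 (composable pairs)
Total = 3 + 7 + 27 = 37

37


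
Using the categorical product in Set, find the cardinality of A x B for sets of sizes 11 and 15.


In Set, the product A x B is the Cartesian product.
By the universal property, |A x B| = |A| * |B|.
|A x B| = 11 * 15 = 165

165


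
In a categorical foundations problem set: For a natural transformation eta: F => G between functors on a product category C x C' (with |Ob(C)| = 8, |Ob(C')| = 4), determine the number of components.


A natural transformation eta: F => G assigns one component morphism per
object of the domain category.
The domain is the product category C x C', so
|Ob(C x C')| = |Ob(C)| * |Ob(C')| = 8 * 4 = 32.
Therefore eta has 32 component morphisms.

32


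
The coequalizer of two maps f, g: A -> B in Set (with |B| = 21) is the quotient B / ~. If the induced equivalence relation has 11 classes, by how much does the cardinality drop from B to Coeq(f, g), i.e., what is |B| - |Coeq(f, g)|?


The coequalizer Coeq(f, g) = B / ~ has one element per equivalence class.
|B| = 21, |Coeq(f, g)| = 11.
|B| - |Coeq(f, g)| = 21 - 11 = 10.

10


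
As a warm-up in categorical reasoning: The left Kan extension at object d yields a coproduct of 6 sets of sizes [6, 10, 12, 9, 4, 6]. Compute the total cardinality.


Pointwise, the left Kan extension (Lan_F H)(d) is the colimit, indexed
by the comma category (F downarrow d), of H composed with the
projection (F downarrow d) -> C. Here that colimit is given
as a coproduct (disjoint union) of sets, so its cardinality is the
sum of the sizes of the summands.
Coproduct of sets with sizes: 6 + 10 + 12 + 9 + 4 + 6
= 47

47


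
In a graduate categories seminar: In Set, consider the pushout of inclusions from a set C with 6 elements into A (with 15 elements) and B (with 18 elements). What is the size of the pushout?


The pushout A +_C B identifies the images of C in A and B.
|A +_C B| = |A| + |B| - |C| (for injections).
= 15 + 18 - 6 = 27

27


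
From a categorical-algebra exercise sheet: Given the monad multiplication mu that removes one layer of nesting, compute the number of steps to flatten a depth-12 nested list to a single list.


Each application of mu: T^2 -> T removes one layer of nesting.
Starting at depth 12 (i.e., T^12(X)), we need to reach T(X).
Number of mu applications = 12 - 1 = 11

11


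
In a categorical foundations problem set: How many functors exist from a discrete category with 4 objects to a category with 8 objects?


A functor from a discrete category C to D is determined by
where each object maps. Each of the 4 objects of C can map
to any of the 8 objects of D independently.
Number of functors = 8^4 = 4096

4096


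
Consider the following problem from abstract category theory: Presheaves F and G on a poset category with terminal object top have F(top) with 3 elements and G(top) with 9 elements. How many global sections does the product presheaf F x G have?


Global sections of a presheaf on a poset with terminal top satisfy
Gamma(H) ~ H(top). Presheaves admit pointwise products, so
(F x G)(top) = F(top) x G(top) (Cartesian product).
|Gamma(F x G)| = |F(top)| * |G(top)| = 3 * 9 = 27.

27


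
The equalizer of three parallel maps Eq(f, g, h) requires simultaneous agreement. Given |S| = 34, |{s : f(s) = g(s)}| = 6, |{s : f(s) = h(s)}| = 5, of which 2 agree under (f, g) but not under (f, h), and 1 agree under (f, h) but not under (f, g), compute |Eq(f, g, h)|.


Eq(f, g, h) is the triple-agreement set: points in S where all three
maps take the same value. Using inclusion-exclusion on the pairwise data:
Pair (f, g) agrees on 6 points; pair (f, h) on 5 points.
Points agreeing under (f, g) but not (f, h) = 2; under (f, h) but not (f, g) = 1.
Triple-agreement = agreement-in-(f, g) minus points that agree under (f, g) but not (f, h):
|Eq(f, g, h)| = 6 - 2 = 4
(cross-check via (f, h): 5 - 1 = 4.)

4


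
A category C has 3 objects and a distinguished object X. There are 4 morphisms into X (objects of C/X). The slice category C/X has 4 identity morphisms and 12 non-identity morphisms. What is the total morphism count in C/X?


In the slice category C/X, objects are morphisms to X.
Identity morphisms: 4 (one per object of C/X).
Non-identity morphisms: 12.
Total = 4 + 12 = 16

16


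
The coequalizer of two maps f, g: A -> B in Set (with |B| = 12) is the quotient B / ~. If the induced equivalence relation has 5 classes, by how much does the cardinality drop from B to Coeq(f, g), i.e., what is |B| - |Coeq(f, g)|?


The coequalizer Coeq(f, g) = B / ~ has one element per equivalence class.
|B| = 12, |Coeq(f, g)| = 5.
|B| - |Coeq(f, g)| = 12 - 5 = 7.

7


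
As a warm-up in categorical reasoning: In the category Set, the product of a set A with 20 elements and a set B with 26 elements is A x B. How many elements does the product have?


In Set, the product A x B is the Cartesian product.
By the universal property, |A x B| = |A| * |B|.
|A x B| = 20 * 26 = 520

520


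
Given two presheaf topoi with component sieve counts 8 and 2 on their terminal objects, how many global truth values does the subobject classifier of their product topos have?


In a product of presheaf topoi E_1 x E_2, the subobject classifier
is Omega = Omega_1 x Omega_2 (componentwise), so
|Omega(top)| = |Omega_1(top_1)| * |Omega_2(top_2)|.
= 8 * 2 = 16.

16


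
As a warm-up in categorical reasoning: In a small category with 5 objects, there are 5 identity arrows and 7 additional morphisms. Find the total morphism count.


Each object has an identity morphism, giving 5 identities.
Adding the 7 non-identity morphisms:
Total = 5 + 7 = 12

12


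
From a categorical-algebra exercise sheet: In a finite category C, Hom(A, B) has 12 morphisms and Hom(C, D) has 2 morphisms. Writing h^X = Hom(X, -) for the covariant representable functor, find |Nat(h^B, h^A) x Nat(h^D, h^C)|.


By the Yoneda lemma, Nat(h^B, h^A) is isomorphic to Hom(A, B),
so |Nat(h^B, h^A)| = |Hom(A, B)| and |Nat(h^D, h^C)| = |Hom(C, D)|.
|Hom(A, B)| = 12, |Hom(C, D)| = 2.
|Nat(h^B, h^A) x Nat(h^D, h^C)| = 12 * 2 = 24

24


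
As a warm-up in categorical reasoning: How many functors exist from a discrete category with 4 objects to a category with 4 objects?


A functor from a discrete category C to D is determined by
where each object maps. Each of the 4 objects of C can map
to any of the 4 objects of D independently.
Number of functors = 4^4 = 256

256


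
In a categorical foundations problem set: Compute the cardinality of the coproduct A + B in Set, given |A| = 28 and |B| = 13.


In Set, the coproduct A + B is the disjoint union.
|A + B| = |A| + |B| = 28 + 13 = 41

41


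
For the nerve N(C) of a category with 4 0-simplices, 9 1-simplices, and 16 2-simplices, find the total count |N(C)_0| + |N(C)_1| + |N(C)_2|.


The 2-skeleton of the nerve N(C) consists of simplices in dimensions 0, 1, 2:
  |N(C)_0| = 4 (objects)
  |N(C)_1| = 9 (morphisms)
  |N(C)_2| = 16 (composable pairs)
Total = 4 + 9 + 16 = 29

29


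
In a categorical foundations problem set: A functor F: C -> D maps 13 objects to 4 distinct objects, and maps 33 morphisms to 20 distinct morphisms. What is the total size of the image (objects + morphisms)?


The image of F consists of distinct objects and distinct morphisms.
|Im(F)| on objects = 4
|Im(F)| on morphisms = 20
Total image cardinality = 4 + 20 = 24

24


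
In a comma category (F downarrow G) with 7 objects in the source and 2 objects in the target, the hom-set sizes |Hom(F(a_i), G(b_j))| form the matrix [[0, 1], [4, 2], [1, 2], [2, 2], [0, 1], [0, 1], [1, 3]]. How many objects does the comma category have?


Objects of (F downarrow G) are triples (a, b, h: F(a)->G(b)).
The count equals the sum of all entries in the hom-matrix.
sum(row 0) = 1
sum(row 1) = 6
sum(row 2) = 3
sum(row 3) = 4
sum(row 4) = 1
sum(row 5) = 1
sum(row 6) = 4
Grand total = 20

20


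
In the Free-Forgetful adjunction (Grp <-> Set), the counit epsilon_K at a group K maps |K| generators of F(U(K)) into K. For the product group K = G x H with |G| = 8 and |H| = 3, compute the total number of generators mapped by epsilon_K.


The counit epsilon_K: F(U(K)) -> K of the Free-Forgetful adjunction
maps |K| generators of F(U(K)) into K. For K = G x H (the product group),
|G x H| = |G| * |H|.
Total generators mapped = 8 * 3 = 24.

24


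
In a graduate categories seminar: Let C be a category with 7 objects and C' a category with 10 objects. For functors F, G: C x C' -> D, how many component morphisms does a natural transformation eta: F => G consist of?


A natural transformation eta: F => G assigns one component morphism per
object of the domain category.
The domain is the product category C x C', so
|Ob(C x C')| = |Ob(C)| * |Ob(C')| = 7 * 10 = 70.
Therefore eta has 70 component morphisms.

70


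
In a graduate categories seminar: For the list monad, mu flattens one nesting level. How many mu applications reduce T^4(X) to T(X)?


Each application of mu: T^2 -> T removes one layer of nesting.
Starting at depth 4 (i.e., T^4(X)), we need to reach T(X).
Number of mu applications = 4 - 1 = 3

3


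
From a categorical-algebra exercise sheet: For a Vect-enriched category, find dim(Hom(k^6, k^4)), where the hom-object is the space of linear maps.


In Vect-enriched categories, Hom(k^n, k^m) is the space of m x n matrices.
dim(Hom(k^6, k^4)) = 4 * 6 = 24

24


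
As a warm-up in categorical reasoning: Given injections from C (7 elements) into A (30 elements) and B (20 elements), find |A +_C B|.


The pushout A +_C B identifies the images of C in A and B.
|A +_C B| = |A| + |B| - |C| (for injections).
= 30 + 20 - 7 = 43

43


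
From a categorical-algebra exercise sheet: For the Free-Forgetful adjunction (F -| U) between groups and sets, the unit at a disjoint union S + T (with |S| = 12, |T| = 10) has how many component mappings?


The unit eta_X: X -> U(F(X)) of the Free-Forgetful adjunction
maps each element of X to a generator of F(X). For X = S + T (disjoint
union in Set), |S + T| = |S| + |T|.
Total mappings = 12 + 10 = 22.

22


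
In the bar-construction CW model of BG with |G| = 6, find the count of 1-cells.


In the bar-construction CW model of BG, the n-cells are indexed by
n-tuples [g_1|...|g_n] of non-identity elements of G (degenerate
simplices with some g_i = e do not contribute cells), so there are
(|G| - 1)^n n-cells.
For dim = 1 with |G| = 6:
cells = (6 - 1)^1 = 5^1 = 5

5


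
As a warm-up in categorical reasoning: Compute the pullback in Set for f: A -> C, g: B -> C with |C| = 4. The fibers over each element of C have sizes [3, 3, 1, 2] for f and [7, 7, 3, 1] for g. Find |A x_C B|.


The pullback A x_C B consists of pairs (a, b) with f(a) = g(b).
For each element c in C, the fiber product has |f^-1(c)| * |g^-1(c)| elements.
Summing over C: 3 * 7 + 3 * 7 + 1 * 3 + 2 * 1
= 21 + 21 + 3 + 2 = 47

47


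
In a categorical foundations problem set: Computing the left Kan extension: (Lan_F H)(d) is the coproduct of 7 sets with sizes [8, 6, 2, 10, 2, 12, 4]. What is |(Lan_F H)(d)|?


Pointwise, the left Kan extension (Lan_F H)(d) is the colimit, indexed
by the comma category (F downarrow d), of H composed with the
projection (F downarrow d) -> C. Here that colimit is given
as a coproduct (disjoint union) of sets, so its cardinality is the
sum of the sizes of the summands.
Coproduct of sets with sizes: 8 + 6 + 2 + 10 + 2 + 12 + 4
= 44

44


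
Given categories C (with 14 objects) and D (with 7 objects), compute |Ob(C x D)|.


The product category C x D has objects that are pairs (c, d).
Number of pairs = |Ob(C)| * |Ob(D)| = 14 * 7 = 98

98


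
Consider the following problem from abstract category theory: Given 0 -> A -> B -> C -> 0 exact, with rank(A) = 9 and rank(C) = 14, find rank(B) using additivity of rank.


For a short exact sequence 0 -> A -> B -> C -> 0,
rank is additive: rank(B) = rank(A) + rank(C).
rank(B) = 9 + 14 = 23

23


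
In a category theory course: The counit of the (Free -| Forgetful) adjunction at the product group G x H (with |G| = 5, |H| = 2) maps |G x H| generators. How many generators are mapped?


The counit epsilon_K: F(U(K)) -> K of the Free-Forgetful adjunction
maps |K| generators of F(U(K)) into K. For K = G x H (the product group),
|G x H| = |G| * |H|.
Total generators mapped = 5 * 2 = 10.

10


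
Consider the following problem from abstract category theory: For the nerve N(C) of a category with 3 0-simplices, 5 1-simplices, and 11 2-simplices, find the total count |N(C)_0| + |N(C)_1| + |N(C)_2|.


The 2-skeleton of the nerve N(C) consists of simplices in dimensions 0, 1, 2:
  |N(C)_0| = 3 (objects)
  |N(C)_1| = 5 (morphisms)
  |N(C)_2| = 11 (composable pairs)
Total = 3 + 5 + 11 = 19

19


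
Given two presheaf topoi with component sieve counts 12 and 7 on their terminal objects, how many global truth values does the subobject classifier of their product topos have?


In a product of presheaf topoi E_1 x E_2, the subobject classifier
is Omega = Omega_1 x Omega_2 (componentwise), so
|Omega(top)| = |Omega_1(top_1)| * |Omega_2(top_2)|.
= 12 * 7 = 84.

84


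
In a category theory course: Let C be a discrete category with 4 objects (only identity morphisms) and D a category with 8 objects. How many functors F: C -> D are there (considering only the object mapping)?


A functor from a discrete category C to D is determined by
where each object maps. Each of the 4 objects of C can map
to any of the 8 objects of D independently.
Number of functors = 8^4 = 4096

4096


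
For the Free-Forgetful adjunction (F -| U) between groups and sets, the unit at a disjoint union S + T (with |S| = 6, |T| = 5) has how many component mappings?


The unit eta_X: X -> U(F(X)) of the Free-Forgetful adjunction
maps each element of X to a generator of F(X). For X = S + T (disjoint
union in Set), |S + T| = |S| + |T|.
Total mappings = 6 + 5 = 11.

11


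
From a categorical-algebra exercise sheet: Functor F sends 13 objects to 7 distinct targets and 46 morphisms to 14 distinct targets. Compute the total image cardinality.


The image of F consists of distinct objects and distinct morphisms.
|Im(F)| on objects = 7
|Im(F)| on morphisms = 14
Total image cardinality = 7 + 14 = 21

21


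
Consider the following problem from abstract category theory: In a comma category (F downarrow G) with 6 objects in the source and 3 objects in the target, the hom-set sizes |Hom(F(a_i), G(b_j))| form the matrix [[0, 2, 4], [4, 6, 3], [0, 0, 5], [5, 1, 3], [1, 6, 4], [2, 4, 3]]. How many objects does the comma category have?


Objects of (F downarrow G) are triples (a, b, h: F(a)->G(b)).
The count equals the sum of all entries in the hom-matrix.
sum(row 0) = 6
sum(row 1) = 13
sum(row 2) = 5
sum(row 3) = 9
sum(row 4) = 11
sum(row 5) = 9
Grand total = 53

53


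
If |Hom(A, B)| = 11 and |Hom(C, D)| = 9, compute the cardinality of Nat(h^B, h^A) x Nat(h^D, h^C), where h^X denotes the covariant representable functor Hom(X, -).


By the Yoneda lemma, Nat(h^B, h^A) is isomorphic to Hom(A, B),
so |Nat(h^B, h^A)| = |Hom(A, B)| and |Nat(h^D, h^C)| = |Hom(C, D)|.
|Hom(A, B)| = 11, |Hom(C, D)| = 9.
|Nat(h^B, h^A) x Nat(h^D, h^C)| = 11 * 9 = 99

99


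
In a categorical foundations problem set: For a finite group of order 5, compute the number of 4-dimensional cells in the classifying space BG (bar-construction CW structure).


In the bar-construction CW model of BG, the n-cells are indexed by
n-tuples [g_1|...|g_n] of non-identity elements of G (degenerate
simplices with some g_i = e do not contribute cells), so there are
(|G| - 1)^n n-cells.
For dim = 4 with |G| = 5:
cells = (5 - 1)^4 = 4^4 = 256

256


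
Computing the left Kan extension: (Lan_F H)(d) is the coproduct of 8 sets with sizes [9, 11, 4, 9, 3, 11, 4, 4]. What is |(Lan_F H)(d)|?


Pointwise, the left Kan extension (Lan_F H)(d) is the colimit, indexed
by the comma category (F downarrow d), of H composed with the
projection (F downarrow d) -> C. Here that colimit is given
as a coproduct (disjoint union) of sets, so its cardinality is the
sum of the sizes of the summands.
Coproduct of sets with sizes: 9 + 11 + 4 + 9 + 3 + 11 + 4 + 4
= 55

55


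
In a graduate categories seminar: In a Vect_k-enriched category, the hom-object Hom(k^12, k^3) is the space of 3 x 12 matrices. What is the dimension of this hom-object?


In Vect-enriched categories, Hom(k^n, k^m) is the space of m x n matrices.
dim(Hom(k^12, k^3)) = 3 * 12 = 36

36


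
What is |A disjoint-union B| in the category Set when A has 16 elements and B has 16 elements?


In Set, the coproduct A + B is the disjoint union.
|A + B| = |A| + |B| = 16 + 16 = 32

32


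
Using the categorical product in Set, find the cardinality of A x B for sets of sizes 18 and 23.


In Set, the product A x B is the Cartesian product.
By the universal property, |A x B| = |A| * |B|.
|A x B| = 18 * 23 = 414

414


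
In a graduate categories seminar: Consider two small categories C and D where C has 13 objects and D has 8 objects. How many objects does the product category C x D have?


The product category C x D has objects that are pairs (c, d).
Number of pairs = |Ob(C)| * |Ob(D)| = 13 * 8 = 104

104


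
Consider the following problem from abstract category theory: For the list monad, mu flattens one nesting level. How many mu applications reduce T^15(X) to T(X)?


Each application of mu: T^2 -> T removes one layer of nesting.
Starting at depth 15 (i.e., T^15(X)), we need to reach T(X).
Number of mu applications = 15 - 1 = 14

14


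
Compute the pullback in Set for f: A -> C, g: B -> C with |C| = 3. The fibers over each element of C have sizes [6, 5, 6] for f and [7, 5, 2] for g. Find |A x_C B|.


The pullback A x_C B consists of pairs (a, b) with f(a) = g(b).
For each element c in C, the fiber product has |f^-1(c)| * |g^-1(c)| elements.
Summing over C: 6 * 7 + 5 * 5 + 6 * 2
= 42 + 25 + 12 = 79

79


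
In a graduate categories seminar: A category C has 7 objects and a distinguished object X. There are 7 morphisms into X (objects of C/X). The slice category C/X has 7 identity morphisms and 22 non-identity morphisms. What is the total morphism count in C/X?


In the slice category C/X, objects are morphisms to X.
Identity morphisms: 7 (one per object of C/X).
Non-identity morphisms: 22.
Total = 7 + 22 = 29

29


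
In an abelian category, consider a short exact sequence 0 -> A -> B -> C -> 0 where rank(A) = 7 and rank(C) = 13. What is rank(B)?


For a short exact sequence 0 -> A -> B -> C -> 0,
rank is additive: rank(B) = rank(A) + rank(C).
rank(B) = 7 + 13 = 20

20


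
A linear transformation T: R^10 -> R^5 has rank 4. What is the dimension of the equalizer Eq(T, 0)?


The equalizer of f and the zero map is ker(f).
By the rank-nullity theorem: dim(ker(f)) = dim(domain) - rank(f).
dim(ker(f)) = 10 - 4 = 6

6


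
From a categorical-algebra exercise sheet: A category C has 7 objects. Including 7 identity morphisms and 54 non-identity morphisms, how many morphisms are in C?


Each object has an identity morphism, giving 7 identities.
Adding the 54 non-identity morphisms:
Total = 7 + 54 = 61

61


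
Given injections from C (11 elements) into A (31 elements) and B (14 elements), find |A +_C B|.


The pushout A +_C B identifies the images of C in A and B.
|A +_C B| = |A| + |B| - |C| (for injections).
= 31 + 14 - 11 = 34

34


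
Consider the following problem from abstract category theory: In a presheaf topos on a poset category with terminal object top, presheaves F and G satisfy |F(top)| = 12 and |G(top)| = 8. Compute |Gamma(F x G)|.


Global sections of a presheaf on a poset with terminal top satisfy
Gamma(H) ~ H(top). Presheaves admit pointwise products, so
(F x G)(top) = F(top) x G(top) (Cartesian product).
|Gamma(F x G)| = |F(top)| * |G(top)| = 12 * 8 = 96.

96


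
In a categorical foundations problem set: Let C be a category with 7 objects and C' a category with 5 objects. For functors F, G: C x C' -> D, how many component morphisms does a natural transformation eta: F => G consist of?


A natural transformation eta: F => G assigns one component morphism per
object of the domain category.
The domain is the product category C x C', so
|Ob(C x C')| = |Ob(C)| * |Ob(C')| = 7 * 5 = 35.
Therefore eta has 35 component morphisms.

35


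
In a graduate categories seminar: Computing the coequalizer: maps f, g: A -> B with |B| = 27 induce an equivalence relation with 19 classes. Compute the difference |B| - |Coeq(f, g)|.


The coequalizer Coeq(f, g) = B / ~ has one element per equivalence class.
|B| = 27, |Coeq(f, g)| = 19.
|B| - |Coeq(f, g)| = 27 - 19 = 8.

8


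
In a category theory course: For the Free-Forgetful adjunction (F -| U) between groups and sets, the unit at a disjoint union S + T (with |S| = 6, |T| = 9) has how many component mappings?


The unit eta_X: X -> U(F(X)) of the Free-Forgetful adjunction
maps each element of X to a generator of F(X). For X = S + T (disjoint
union in Set), |S + T| = |S| + |T|.
Total mappings = 6 + 9 = 15.

15


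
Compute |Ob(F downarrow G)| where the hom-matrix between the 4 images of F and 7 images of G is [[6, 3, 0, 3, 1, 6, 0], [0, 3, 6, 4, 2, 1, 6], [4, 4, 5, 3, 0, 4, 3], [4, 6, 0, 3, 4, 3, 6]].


Objects of (F downarrow G) are triples (a, b, h: F(a)->G(b)).
The count equals the sum of all entries in the hom-matrix.
sum(row 0) = 19
sum(row 1) = 22
sum(row 2) = 23
sum(row 3) = 26
Grand total = 90

90


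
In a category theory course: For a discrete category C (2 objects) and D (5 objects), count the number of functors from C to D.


A functor from a discrete category C to D is determined by
where each object maps. Each of the 2 objects of C can map
to any of the 5 objects of D independently.
Number of functors = 5^2 = 25

25


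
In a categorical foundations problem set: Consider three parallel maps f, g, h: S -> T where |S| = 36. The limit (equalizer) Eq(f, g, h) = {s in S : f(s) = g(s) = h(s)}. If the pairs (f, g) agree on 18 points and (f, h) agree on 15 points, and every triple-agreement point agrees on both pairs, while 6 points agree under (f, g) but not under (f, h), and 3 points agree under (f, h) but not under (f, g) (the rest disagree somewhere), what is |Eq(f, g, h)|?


Eq(f, g, h) is the triple-agreement set: points in S where all three
maps take the same value. Using inclusion-exclusion on the pairwise data:
Pair (f, g) agrees on 18 points; pair (f, h) on 15 points.
Points agreeing under (f, g) but not (f, h) = 6; under (f, h) but not (f, g) = 3.
Triple-agreement = agreement-in-(f, g) minus points that agree under (f, g) but not (f, h):
|Eq(f, g, h)| = 18 - 6 = 12
(cross-check via (f, h): 15 - 3 = 12.)

12


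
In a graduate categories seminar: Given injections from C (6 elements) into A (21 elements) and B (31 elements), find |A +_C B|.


The pushout A +_C B identifies the images of C in A and B.
|A +_C B| = |A| + |B| - |C| (for injections).
= 21 + 31 - 6 = 46

46


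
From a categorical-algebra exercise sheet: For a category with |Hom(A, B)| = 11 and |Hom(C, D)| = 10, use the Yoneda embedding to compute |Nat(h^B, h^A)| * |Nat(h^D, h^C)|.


By the Yoneda lemma, Nat(h^B, h^A) is isomorphic to Hom(A, B),
so |Nat(h^B, h^A)| = |Hom(A, B)| and |Nat(h^D, h^C)| = |Hom(C, D)|.
|Hom(A, B)| = 11, |Hom(C, D)| = 10.
|Nat(h^B, h^A) x Nat(h^D, h^C)| = 11 * 10 = 110

110


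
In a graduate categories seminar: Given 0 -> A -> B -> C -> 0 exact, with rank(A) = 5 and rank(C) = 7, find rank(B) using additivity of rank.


For a short exact sequence 0 -> A -> B -> C -> 0,
rank is additive: rank(B) = rank(A) + rank(C).
rank(B) = 5 + 7 = 12

12


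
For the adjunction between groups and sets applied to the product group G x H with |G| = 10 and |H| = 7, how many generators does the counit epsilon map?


The counit epsilon_K: F(U(K)) -> K of the Free-Forgetful adjunction
maps |K| generators of F(U(K)) into K. For K = G x H (the product group),
|G x H| = |G| * |H|.
Total generators mapped = 10 * 7 = 70.

70


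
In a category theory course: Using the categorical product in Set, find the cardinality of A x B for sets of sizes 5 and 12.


In Set, the product A x B is the Cartesian product.
By the universal property, |A x B| = |A| * |B|.
|A x B| = 5 * 12 = 60

60


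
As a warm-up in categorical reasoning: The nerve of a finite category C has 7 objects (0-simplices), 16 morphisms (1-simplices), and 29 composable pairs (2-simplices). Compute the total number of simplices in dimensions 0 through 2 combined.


The 2-skeleton of the nerve N(C) consists of simplices in dimensions 0, 1, 2:
  |N(C)_0| = 7 (objects)
  |N(C)_1| = 16 (morphisms)
  |N(C)_2| = 29 (composable pairs)
Total = 7 + 16 + 29 = 52

52


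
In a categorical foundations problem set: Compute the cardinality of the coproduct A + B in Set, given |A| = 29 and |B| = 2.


In Set, the coproduct A + B is the disjoint union.
|A + B| = |A| + |B| = 29 + 2 = 31

31


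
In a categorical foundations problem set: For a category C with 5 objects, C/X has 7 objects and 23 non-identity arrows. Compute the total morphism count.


In the slice category C/X, objects are morphisms to X.
Identity morphisms: 7 (one per object of C/X).
Non-identity morphisms: 23.
Total = 7 + 23 = 30

30


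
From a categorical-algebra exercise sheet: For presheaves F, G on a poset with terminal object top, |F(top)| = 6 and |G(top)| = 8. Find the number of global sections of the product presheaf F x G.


Global sections of a presheaf on a poset with terminal top satisfy
Gamma(H) ~ H(top). Presheaves admit pointwise products, so
(F x G)(top) = F(top) x G(top) (Cartesian product).
|Gamma(F x G)| = |F(top)| * |G(top)| = 6 * 8 = 48.

48


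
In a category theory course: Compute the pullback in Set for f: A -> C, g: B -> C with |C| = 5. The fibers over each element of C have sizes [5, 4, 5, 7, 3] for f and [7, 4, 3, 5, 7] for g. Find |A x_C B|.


The pullback A x_C B consists of pairs (a, b) with f(a) = g(b).
For each element c in C, the fiber product has |f^-1(c)| * |g^-1(c)| elements.
Summing over C: 5 * 7 + 4 * 4 + 5 * 3 + 7 * 5 + 3 * 7
= 35 + 16 + 15 + 35 + 21 = 122

122


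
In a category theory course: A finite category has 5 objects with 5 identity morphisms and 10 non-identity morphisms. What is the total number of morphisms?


Each object has an identity morphism, giving 5 identities.
Adding the 10 non-identity morphisms:
Total = 5 + 10 = 15

15


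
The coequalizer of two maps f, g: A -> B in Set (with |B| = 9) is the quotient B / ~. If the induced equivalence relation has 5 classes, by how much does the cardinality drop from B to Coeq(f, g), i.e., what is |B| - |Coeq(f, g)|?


The coequalizer Coeq(f, g) = B / ~ has one element per equivalence class.
|B| = 9, |Coeq(f, g)| = 5.
|B| - |Coeq(f, g)| = 9 - 5 = 4.

4


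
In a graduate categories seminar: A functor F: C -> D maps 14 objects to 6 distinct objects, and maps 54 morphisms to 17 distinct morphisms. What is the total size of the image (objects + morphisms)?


The image of F consists of distinct objects and distinct morphisms.
|Im(F)| on objects = 6
|Im(F)| on morphisms = 17
Total image cardinality = 6 + 17 = 23

23


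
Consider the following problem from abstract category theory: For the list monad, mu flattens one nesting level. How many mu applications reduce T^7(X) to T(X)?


Each application of mu: T^2 -> T removes one layer of nesting.
Starting at depth 7 (i.e., T^7(X)), we need to reach T(X).
Number of mu applications = 7 - 1 = 6

6


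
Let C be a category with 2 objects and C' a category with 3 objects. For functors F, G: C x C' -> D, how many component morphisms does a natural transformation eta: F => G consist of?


A natural transformation eta: F => G assigns one component morphism per
object of the domain category.
The domain is the product category C x C', so
|Ob(C x C')| = |Ob(C)| * |Ob(C')| = 2 * 3 = 6.
Therefore eta has 6 component morphisms.

6


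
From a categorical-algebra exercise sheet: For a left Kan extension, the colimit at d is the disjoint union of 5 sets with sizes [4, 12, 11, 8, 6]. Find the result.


Pointwise, the left Kan extension (Lan_F H)(d) is the colimit, indexed
by the comma category (F downarrow d), of H composed with the
projection (F downarrow d) -> C. Here that colimit is given
as a coproduct (disjoint union) of sets, so its cardinality is the
sum of the sizes of the summands.
Coproduct of sets with sizes: 4 + 12 + 11 + 8 + 6
= 41

41


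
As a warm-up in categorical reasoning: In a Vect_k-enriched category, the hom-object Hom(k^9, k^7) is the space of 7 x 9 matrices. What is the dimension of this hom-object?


In Vect-enriched categories, Hom(k^n, k^m) is the space of m x n matrices.
dim(Hom(k^9, k^7)) = 7 * 9 = 63

63


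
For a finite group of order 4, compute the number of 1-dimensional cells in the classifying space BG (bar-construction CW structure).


In the bar-construction CW model of BG, the n-cells are indexed by
n-tuples [g_1|...|g_n] of non-identity elements of G (degenerate
simplices with some g_i = e do not contribute cells), so there are
(|G| - 1)^n n-cells.
For dim = 1 with |G| = 4:
cells = (4 - 1)^1 = 3^1 = 3

3


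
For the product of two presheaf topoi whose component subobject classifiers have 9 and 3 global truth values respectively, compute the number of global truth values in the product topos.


In a product of presheaf topoi E_1 x E_2, the subobject classifier
is Omega = Omega_1 x Omega_2 (componentwise), so
|Omega(top)| = |Omega_1(top_1)| * |Omega_2(top_2)|.
= 9 * 3 = 27.

27


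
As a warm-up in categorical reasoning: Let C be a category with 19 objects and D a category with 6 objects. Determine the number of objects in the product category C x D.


The product category C x D has objects that are pairs (c, d).
Number of pairs = |Ob(C)| * |Ob(D)| = 19 * 6 = 114

114


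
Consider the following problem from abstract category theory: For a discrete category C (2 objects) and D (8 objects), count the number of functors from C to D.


A functor from a discrete category C to D is determined by
where each object maps. Each of the 2 objects of C can map
to any of the 8 objects of D independently.
Number of functors = 8^2 = 64

64


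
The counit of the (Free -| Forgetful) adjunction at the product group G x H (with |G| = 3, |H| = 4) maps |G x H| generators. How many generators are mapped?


The counit epsilon_K: F(U(K)) -> K of the Free-Forgetful adjunction
maps |K| generators of F(U(K)) into K. For K = G x H (the product group),
|G x H| = |G| * |H|.
Total generators mapped = 3 * 4 = 12.

12


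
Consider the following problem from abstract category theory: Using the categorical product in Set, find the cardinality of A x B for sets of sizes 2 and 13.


In Set, the product A x B is the Cartesian product.
By the universal property, |A x B| = |A| * |B|.
|A x B| = 2 * 13 = 26

26


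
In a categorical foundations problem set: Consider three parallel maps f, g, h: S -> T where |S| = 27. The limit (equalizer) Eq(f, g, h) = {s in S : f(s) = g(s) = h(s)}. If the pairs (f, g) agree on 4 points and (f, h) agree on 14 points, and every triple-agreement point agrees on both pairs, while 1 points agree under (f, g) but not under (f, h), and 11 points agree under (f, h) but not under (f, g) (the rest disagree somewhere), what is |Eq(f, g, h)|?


Eq(f, g, h) is the triple-agreement set: points in S where all three
maps take the same value. Using inclusion-exclusion on the pairwise data:
Pair (f, g) agrees on 4 points; pair (f, h) on 14 points.
Points agreeing under (f, g) but not (f, h) = 1; under (f, h) but not (f, g) = 11.
Triple-agreement = agreement-in-(f, g) minus points that agree under (f, g) but not (f, h):
|Eq(f, g, h)| = 4 - 1 = 3
(cross-check via (f, h): 14 - 11 = 3.)

3


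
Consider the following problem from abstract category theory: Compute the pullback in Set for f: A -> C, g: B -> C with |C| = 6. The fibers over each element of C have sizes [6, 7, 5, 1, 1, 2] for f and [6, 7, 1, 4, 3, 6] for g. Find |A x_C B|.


The pullback A x_C B consists of pairs (a, b) with f(a) = g(b).
For each element c in C, the fiber product has |f^-1(c)| * |g^-1(c)| elements.
Summing over C: 6 * 6 + 7 * 7 + 5 * 1 + 1 * 4 + 1 * 3 + 2 * 6
= 36 + 49 + 5 + 4 + 3 + 12 = 109

109


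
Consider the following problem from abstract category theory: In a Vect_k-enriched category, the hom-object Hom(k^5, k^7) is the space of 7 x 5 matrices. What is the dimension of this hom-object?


In Vect-enriched categories, Hom(k^n, k^m) is the space of m x n matrices.
dim(Hom(k^5, k^7)) = 7 * 5 = 35

35


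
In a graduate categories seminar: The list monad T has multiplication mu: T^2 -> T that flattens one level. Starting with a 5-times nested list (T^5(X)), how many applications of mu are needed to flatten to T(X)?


Each application of mu: T^2 -> T removes one layer of nesting.
Starting at depth 5 (i.e., T^5(X)), we need to reach T(X).
Number of mu applications = 5 - 1 = 4

4


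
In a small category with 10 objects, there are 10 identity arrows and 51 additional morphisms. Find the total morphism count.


Each object has an identity morphism, giving 10 identities.
Adding the 51 non-identity morphisms:
Total = 10 + 51 = 61

61


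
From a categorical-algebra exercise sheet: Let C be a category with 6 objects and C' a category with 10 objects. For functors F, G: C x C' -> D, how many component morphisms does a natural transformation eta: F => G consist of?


A natural transformation eta: F => G assigns one component morphism per
object of the domain category.
The domain is the product category C x C', so
|Ob(C x C')| = |Ob(C)| * |Ob(C')| = 6 * 10 = 60.
Therefore eta has 60 component morphisms.

60


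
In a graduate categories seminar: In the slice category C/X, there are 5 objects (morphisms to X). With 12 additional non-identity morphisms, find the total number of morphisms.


In the slice category C/X, objects are morphisms to X.
Identity morphisms: 5 (one per object of C/X).
Non-identity morphisms: 12.
Total = 5 + 12 = 17

17


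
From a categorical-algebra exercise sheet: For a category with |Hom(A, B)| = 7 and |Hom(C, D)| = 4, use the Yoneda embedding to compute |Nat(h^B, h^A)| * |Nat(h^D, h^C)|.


By the Yoneda lemma, Nat(h^B, h^A) is isomorphic to Hom(A, B),
so |Nat(h^B, h^A)| = |Hom(A, B)| and |Nat(h^D, h^C)| = |Hom(C, D)|.
|Hom(A, B)| = 7, |Hom(C, D)| = 4.
|Nat(h^B, h^A) x Nat(h^D, h^C)| = 7 * 4 = 28

28


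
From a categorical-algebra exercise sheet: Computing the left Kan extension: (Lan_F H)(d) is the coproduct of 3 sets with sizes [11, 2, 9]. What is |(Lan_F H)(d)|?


Pointwise, the left Kan extension (Lan_F H)(d) is the colimit, indexed
by the comma category (F downarrow d), of H composed with the
projection (F downarrow d) -> C. Here that colimit is given
as a coproduct (disjoint union) of sets, so its cardinality is the
sum of the sizes of the summands.
Coproduct of sets with sizes: 11 + 2 + 9
= 22

22


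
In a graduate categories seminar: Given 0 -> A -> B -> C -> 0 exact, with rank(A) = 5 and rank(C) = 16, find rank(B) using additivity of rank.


For a short exact sequence 0 -> A -> B -> C -> 0,
rank is additive: rank(B) = rank(A) + rank(C).
rank(B) = 5 + 16 = 21

21


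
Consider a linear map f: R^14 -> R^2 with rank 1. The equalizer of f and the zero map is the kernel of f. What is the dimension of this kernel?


The equalizer of f and the zero map is ker(f).
By the rank-nullity theorem: dim(ker(f)) = dim(domain) - rank(f).
dim(ker(f)) = 14 - 1 = 13

13


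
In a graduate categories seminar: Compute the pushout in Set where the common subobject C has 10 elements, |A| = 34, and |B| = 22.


The pushout A +_C B identifies the images of C in A and B.
|A +_C B| = |A| + |B| - |C| (for injections).
= 34 + 22 - 10 = 46

46


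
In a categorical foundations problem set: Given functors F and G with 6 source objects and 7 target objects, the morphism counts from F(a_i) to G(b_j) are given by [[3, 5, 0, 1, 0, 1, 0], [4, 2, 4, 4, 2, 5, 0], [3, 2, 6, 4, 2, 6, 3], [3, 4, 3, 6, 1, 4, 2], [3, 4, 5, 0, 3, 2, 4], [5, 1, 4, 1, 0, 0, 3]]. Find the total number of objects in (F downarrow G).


Objects of (F downarrow G) are triples (a, b, h: F(a)->G(b)).
The count equals the sum of all entries in the hom-matrix.
sum(row 0) = 10
sum(row 1) = 21
sum(row 2) = 26
sum(row 3) = 23
sum(row 4) = 21
sum(row 5) = 14
Grand total = 115

115


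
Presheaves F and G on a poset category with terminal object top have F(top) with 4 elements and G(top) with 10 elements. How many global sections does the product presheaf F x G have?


Global sections of a presheaf on a poset with terminal top satisfy
Gamma(H) ~ H(top). Presheaves admit pointwise products, so
(F x G)(top) = F(top) x G(top) (Cartesian product).
|Gamma(F x G)| = |F(top)| * |G(top)| = 4 * 10 = 40.

40


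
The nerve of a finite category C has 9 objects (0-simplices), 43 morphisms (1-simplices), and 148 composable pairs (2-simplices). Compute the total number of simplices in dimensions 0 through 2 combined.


The 2-skeleton of the nerve N(C) consists of simplices in dimensions 0, 1, 2:
  |N(C)_0| = 9 (objects)
  |N(C)_1| = 43 (morphisms)
  |N(C)_2| = 148 (composable pairs)
Total = 9 + 43 + 148 = 200

200


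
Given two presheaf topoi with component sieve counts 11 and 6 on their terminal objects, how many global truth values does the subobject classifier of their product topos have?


In a product of presheaf topoi E_1 x E_2, the subobject classifier
is Omega = Omega_1 x Omega_2 (componentwise), so
|Omega(top)| = |Omega_1(top_1)| * |Omega_2(top_2)|.
= 11 * 6 = 66.

66


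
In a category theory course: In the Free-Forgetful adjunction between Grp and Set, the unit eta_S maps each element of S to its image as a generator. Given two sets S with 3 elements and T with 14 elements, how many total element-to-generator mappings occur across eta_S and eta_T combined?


The unit eta_X: X -> U(F(X)) of the Free-Forgetful adjunction
maps each element of X to a generator of F(X). For X = S + T (disjoint
union in Set), |S + T| = |S| + |T|.
Total mappings = 3 + 14 = 17.

17


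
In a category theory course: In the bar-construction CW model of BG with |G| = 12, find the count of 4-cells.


In the bar-construction CW model of BG, the n-cells are indexed by
n-tuples [g_1|...|g_n] of non-identity elements of G (degenerate
simplices with some g_i = e do not contribute cells), so there are
(|G| - 1)^n n-cells.
For dim = 4 with |G| = 12:
cells = (12 - 1)^4 = 11^4 = 14641

14641


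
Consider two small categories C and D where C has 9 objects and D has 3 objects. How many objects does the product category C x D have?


The product category C x D has objects that are pairs (c, d).
Number of pairs = |Ob(C)| * |Ob(D)| = 9 * 3 = 27

27
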